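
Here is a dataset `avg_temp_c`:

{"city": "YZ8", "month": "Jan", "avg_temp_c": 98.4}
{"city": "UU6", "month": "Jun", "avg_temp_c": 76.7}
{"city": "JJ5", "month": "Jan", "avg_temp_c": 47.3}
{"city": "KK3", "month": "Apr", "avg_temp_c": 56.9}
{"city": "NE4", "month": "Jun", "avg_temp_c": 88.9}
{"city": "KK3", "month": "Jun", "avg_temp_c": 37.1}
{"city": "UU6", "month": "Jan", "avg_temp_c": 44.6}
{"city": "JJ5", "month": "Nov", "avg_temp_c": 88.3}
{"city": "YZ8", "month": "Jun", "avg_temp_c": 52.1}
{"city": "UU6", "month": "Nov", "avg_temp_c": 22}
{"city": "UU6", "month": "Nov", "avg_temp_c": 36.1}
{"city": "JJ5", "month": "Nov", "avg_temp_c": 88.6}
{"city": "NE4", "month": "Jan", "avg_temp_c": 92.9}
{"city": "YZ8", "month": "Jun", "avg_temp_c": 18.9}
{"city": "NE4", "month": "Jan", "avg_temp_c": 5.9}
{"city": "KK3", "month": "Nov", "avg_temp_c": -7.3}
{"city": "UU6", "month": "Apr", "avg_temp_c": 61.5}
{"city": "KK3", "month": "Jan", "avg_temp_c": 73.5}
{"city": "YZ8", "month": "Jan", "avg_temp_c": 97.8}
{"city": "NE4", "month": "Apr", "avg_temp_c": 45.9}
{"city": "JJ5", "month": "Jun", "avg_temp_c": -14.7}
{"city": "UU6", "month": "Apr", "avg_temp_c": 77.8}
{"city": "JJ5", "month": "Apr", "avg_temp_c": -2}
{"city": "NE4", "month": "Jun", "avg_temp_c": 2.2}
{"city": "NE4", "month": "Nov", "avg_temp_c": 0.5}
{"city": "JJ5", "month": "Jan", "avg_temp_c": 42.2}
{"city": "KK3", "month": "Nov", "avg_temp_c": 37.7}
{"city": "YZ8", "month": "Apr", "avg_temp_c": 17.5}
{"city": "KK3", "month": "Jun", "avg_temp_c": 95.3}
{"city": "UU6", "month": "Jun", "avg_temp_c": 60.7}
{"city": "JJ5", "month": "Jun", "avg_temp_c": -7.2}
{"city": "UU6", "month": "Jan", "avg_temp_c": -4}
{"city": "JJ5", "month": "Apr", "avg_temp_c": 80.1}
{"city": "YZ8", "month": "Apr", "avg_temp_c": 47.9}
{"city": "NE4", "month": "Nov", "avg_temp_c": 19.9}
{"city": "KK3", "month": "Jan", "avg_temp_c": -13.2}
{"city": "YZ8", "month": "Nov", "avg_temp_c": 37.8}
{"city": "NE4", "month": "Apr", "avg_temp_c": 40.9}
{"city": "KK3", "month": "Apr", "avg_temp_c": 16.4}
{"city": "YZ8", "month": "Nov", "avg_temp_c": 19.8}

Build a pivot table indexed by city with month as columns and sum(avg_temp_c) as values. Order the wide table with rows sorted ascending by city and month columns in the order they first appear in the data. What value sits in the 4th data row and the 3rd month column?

139.3

With rows sorted ascending by city, row 4 is city=UU6. month columns in first-appearance order: Jan, Jun, Apr, Nov; column 3 is Apr.
Long rows with city=UU6, month=Apr: 61.5 + 77.8 = 139.3.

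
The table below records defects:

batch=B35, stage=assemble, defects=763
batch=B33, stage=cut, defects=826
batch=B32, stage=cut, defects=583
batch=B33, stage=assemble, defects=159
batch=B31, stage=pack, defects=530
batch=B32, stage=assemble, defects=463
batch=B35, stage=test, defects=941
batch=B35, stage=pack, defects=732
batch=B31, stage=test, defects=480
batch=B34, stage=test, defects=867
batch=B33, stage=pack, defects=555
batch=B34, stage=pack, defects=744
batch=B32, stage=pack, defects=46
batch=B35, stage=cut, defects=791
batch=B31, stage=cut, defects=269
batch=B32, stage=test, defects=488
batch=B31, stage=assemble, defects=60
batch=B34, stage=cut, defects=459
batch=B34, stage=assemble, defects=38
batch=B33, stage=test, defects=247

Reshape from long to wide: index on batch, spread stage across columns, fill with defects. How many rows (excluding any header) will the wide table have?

5 distinct batch values → 5 rows.

5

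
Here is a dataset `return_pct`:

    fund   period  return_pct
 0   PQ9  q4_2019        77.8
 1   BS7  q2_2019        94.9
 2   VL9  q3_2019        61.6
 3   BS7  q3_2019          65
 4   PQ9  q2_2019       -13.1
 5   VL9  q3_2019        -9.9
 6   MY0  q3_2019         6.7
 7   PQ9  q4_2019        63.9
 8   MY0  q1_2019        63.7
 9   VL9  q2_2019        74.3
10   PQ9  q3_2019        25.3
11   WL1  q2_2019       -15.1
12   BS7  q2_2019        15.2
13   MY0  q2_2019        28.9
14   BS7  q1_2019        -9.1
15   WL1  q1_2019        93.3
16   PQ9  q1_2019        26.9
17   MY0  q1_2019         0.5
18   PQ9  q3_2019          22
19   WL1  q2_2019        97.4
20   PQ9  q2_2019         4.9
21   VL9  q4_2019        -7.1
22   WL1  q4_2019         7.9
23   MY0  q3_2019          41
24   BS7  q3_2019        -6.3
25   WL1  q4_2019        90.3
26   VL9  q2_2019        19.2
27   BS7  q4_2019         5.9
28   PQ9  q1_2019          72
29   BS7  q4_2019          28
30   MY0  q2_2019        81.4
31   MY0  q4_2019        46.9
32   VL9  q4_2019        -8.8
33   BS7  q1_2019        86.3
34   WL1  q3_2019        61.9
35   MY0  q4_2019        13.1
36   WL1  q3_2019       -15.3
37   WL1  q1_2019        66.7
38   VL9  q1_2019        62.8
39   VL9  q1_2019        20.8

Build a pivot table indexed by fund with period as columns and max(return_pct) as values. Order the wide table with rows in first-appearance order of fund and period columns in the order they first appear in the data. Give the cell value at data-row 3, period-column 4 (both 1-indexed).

62.8

With rows in first-appearance order of fund, row 3 is fund=VL9. period columns in first-appearance order: q4_2019, q2_2019, q3_2019, q1_2019; column 4 is q1_2019.
Long rows with fund=VL9, period=q1_2019: max(62.8, 20.8) = 62.8.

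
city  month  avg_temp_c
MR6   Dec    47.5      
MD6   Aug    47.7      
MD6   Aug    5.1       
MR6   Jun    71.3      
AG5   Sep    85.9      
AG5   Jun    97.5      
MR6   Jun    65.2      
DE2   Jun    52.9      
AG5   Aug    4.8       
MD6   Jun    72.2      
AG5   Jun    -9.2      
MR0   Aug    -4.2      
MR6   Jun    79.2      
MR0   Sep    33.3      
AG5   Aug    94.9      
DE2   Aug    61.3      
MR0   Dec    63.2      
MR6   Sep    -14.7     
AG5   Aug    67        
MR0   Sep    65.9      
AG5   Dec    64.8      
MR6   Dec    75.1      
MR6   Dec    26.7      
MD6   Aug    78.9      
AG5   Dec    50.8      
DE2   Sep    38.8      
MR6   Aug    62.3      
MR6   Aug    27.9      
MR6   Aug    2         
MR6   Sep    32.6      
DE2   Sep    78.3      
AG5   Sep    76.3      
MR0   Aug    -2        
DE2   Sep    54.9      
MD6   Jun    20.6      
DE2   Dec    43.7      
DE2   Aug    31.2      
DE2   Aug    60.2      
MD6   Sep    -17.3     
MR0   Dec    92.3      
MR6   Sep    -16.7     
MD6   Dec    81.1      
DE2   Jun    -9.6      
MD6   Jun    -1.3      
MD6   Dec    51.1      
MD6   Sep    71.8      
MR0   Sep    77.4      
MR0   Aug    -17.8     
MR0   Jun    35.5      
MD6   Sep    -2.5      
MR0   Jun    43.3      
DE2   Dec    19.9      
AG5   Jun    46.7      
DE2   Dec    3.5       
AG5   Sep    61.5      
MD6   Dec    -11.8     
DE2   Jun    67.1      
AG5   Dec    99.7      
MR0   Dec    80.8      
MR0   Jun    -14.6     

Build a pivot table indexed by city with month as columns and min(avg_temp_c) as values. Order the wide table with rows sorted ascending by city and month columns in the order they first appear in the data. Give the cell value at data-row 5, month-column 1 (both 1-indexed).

26.7

With rows sorted ascending by city, row 5 is city=MR6. month columns in first-appearance order: Dec, Aug, Jun, Sep; column 1 is Dec.
Long rows with city=MR6, month=Dec: min(47.5, 75.1, 26.7) = 26.7.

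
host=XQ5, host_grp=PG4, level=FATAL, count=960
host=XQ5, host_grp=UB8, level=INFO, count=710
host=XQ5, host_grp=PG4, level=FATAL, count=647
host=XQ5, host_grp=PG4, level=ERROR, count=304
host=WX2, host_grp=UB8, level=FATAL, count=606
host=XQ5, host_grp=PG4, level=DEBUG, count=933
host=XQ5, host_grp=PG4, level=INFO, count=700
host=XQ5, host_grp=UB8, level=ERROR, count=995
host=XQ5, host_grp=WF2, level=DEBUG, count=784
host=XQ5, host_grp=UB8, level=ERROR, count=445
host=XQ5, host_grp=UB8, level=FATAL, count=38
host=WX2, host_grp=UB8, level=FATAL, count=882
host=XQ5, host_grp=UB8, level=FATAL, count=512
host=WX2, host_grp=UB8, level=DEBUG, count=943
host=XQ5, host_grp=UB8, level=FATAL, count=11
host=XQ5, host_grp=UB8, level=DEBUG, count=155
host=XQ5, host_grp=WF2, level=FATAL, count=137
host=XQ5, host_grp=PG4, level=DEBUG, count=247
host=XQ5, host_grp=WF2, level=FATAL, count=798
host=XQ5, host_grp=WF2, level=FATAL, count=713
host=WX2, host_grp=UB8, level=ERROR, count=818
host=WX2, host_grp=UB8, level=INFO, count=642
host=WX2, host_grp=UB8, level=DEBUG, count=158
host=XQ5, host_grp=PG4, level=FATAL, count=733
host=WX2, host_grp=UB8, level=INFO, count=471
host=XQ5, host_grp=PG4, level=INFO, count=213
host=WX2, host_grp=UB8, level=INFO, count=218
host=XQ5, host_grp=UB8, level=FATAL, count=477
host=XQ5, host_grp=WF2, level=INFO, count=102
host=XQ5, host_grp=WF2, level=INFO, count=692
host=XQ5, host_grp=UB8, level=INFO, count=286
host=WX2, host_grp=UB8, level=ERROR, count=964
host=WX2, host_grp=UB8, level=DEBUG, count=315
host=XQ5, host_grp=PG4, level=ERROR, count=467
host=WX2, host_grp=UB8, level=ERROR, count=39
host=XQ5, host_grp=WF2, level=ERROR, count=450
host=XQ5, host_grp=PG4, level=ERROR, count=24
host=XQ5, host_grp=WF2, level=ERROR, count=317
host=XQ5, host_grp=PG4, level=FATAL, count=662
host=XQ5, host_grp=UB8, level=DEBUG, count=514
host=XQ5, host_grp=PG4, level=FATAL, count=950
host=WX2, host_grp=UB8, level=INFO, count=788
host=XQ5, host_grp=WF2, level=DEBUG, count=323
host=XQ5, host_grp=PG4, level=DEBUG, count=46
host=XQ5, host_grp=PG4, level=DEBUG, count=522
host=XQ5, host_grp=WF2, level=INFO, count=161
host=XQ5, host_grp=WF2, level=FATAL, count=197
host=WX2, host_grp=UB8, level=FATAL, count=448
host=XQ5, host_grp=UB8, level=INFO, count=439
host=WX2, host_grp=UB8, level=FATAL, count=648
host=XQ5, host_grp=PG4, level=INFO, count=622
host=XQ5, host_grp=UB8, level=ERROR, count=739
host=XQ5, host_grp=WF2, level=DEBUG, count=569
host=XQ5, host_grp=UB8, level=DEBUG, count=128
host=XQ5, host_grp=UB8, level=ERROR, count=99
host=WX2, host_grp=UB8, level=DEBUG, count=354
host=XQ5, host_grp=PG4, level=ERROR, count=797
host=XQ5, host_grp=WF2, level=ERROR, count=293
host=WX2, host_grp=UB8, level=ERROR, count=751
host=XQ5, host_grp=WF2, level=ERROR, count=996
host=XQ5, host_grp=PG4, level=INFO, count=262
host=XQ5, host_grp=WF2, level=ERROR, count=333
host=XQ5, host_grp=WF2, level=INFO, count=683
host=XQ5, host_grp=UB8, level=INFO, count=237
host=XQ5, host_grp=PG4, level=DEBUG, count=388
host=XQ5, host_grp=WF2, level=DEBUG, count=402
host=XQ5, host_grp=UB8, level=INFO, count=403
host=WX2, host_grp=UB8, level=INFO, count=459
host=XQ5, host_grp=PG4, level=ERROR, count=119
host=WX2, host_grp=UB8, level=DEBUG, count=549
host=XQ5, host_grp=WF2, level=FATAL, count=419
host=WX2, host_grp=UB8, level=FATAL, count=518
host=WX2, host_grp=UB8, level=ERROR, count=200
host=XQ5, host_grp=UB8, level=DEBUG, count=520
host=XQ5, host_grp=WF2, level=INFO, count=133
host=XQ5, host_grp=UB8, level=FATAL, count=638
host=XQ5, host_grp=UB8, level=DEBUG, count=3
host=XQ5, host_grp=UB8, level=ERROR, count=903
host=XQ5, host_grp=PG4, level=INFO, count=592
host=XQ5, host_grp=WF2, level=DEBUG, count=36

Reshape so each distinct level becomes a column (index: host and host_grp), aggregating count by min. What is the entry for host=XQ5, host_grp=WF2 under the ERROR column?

Rows with host=XQ5, host_grp=WF2 and level=ERROR: count values are 450, 317, 293, 996, 333.
min(450, 317, 293, 996, 333) = 293.

293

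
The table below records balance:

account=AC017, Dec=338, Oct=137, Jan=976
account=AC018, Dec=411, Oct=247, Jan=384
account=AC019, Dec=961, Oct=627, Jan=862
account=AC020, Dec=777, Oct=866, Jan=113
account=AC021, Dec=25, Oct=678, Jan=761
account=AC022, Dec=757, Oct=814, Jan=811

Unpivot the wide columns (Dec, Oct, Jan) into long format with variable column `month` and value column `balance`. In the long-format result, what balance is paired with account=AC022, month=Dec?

757

Unpivoting turns each (account, wide-column) pair into one long row.
The wide cell at row AC022, column Dec holds 757, so the long row (AC022, Dec) has balance=757.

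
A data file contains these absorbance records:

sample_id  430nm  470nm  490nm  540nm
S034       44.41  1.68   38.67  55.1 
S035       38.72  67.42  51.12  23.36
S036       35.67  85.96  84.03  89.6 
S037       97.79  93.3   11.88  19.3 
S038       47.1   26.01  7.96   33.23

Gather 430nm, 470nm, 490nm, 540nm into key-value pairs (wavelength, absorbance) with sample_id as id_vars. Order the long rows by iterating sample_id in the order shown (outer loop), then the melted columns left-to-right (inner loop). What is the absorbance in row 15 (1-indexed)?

20 rows total (5 × 4). Row 15: index ⌊(15-1)/4⌋ = 3 into sample_id → S037; (15-1) mod 4 = 2 into the melted columns → 490nm.
So row 15 is (S037, 490nm, 11.88); absorbance = 11.88.

11.88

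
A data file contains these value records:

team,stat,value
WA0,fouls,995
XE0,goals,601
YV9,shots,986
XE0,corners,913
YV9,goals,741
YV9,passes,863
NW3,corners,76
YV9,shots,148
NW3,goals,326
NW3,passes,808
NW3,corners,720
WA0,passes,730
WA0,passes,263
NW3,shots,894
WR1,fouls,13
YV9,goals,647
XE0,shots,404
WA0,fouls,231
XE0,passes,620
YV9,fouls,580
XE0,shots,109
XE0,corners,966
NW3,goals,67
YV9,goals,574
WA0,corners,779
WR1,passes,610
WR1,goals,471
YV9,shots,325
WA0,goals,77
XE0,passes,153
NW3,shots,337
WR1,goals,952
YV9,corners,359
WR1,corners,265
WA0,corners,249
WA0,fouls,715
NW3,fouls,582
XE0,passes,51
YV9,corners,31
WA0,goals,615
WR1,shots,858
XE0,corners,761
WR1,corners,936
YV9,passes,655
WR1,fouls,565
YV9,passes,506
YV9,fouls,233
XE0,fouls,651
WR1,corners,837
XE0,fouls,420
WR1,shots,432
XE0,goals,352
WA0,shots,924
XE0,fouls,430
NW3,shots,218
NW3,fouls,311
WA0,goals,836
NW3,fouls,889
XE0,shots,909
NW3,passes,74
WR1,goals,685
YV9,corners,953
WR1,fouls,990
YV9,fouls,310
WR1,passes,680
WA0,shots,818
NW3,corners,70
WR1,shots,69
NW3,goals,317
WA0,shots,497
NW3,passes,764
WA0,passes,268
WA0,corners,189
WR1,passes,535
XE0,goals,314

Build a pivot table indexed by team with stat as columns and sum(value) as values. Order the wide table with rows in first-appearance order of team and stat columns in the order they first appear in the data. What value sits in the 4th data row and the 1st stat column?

With rows in first-appearance order of team, row 4 is team=NW3. stat columns in first-appearance order: fouls, goals, shots, corners, passes; column 1 is fouls.
Long rows with team=NW3, stat=fouls: 582 + 311 + 889 = 1782.

1782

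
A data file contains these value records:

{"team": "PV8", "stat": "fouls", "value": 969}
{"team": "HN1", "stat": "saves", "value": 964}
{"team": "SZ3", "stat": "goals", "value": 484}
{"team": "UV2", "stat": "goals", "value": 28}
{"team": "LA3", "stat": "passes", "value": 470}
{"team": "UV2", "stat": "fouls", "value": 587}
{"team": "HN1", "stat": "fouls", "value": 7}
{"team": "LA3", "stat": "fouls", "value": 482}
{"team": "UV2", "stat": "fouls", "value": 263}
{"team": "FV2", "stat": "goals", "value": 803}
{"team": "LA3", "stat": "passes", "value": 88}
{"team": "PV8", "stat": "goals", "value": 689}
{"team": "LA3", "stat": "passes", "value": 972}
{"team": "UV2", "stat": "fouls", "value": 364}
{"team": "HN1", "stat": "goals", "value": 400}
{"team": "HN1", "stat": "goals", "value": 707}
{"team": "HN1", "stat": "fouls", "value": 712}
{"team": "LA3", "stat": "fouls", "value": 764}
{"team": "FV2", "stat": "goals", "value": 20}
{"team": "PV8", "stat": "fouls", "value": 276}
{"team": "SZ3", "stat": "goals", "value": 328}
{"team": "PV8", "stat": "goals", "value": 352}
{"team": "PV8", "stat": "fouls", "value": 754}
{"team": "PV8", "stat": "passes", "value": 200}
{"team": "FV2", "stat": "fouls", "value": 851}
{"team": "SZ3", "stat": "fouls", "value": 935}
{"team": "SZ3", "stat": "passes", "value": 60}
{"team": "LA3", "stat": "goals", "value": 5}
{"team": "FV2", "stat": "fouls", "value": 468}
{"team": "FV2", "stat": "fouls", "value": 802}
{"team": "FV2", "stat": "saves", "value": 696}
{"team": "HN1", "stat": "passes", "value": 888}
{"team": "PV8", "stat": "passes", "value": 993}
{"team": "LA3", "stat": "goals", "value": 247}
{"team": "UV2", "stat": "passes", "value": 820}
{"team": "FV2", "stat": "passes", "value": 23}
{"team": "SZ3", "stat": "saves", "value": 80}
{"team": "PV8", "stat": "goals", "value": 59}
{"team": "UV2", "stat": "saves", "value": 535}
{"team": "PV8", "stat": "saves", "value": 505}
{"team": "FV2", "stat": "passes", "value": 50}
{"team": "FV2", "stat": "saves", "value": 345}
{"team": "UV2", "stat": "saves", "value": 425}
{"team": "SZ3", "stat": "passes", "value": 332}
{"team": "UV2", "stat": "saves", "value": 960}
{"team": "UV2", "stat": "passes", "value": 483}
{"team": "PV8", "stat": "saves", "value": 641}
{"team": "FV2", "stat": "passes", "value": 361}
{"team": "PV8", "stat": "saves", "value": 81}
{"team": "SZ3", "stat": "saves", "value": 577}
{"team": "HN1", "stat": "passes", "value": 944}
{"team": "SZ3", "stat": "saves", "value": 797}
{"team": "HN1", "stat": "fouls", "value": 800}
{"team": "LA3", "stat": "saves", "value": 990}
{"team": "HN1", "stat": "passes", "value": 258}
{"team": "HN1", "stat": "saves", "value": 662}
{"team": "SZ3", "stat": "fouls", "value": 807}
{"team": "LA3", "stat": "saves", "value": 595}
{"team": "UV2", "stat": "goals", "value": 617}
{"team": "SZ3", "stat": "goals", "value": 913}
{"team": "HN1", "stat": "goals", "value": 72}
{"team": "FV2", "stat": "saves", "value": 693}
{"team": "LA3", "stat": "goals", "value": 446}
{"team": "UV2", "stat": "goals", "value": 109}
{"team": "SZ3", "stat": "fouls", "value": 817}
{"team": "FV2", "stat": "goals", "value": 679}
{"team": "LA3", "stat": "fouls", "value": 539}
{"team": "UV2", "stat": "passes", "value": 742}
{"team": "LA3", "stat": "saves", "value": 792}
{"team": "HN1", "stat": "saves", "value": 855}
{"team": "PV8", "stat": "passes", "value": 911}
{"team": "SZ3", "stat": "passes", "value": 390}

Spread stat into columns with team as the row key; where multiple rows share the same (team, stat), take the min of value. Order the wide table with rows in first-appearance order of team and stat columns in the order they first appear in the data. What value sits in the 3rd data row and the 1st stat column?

With rows in first-appearance order of team, row 3 is team=SZ3. stat columns in first-appearance order: fouls, saves, goals, passes; column 1 is fouls.
Long rows with team=SZ3, stat=fouls: min(935, 807, 817) = 807.

807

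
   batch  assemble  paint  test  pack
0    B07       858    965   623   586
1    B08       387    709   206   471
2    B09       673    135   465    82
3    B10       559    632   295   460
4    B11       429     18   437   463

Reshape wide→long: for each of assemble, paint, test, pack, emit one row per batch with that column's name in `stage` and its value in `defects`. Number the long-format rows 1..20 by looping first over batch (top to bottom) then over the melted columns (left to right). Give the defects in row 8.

471

20 rows total (5 × 4). Row 8: index ⌊(8-1)/4⌋ = 1 into batch → B08; (8-1) mod 4 = 3 into the melted columns → pack.
So row 8 is (B08, pack, 471); defects = 471.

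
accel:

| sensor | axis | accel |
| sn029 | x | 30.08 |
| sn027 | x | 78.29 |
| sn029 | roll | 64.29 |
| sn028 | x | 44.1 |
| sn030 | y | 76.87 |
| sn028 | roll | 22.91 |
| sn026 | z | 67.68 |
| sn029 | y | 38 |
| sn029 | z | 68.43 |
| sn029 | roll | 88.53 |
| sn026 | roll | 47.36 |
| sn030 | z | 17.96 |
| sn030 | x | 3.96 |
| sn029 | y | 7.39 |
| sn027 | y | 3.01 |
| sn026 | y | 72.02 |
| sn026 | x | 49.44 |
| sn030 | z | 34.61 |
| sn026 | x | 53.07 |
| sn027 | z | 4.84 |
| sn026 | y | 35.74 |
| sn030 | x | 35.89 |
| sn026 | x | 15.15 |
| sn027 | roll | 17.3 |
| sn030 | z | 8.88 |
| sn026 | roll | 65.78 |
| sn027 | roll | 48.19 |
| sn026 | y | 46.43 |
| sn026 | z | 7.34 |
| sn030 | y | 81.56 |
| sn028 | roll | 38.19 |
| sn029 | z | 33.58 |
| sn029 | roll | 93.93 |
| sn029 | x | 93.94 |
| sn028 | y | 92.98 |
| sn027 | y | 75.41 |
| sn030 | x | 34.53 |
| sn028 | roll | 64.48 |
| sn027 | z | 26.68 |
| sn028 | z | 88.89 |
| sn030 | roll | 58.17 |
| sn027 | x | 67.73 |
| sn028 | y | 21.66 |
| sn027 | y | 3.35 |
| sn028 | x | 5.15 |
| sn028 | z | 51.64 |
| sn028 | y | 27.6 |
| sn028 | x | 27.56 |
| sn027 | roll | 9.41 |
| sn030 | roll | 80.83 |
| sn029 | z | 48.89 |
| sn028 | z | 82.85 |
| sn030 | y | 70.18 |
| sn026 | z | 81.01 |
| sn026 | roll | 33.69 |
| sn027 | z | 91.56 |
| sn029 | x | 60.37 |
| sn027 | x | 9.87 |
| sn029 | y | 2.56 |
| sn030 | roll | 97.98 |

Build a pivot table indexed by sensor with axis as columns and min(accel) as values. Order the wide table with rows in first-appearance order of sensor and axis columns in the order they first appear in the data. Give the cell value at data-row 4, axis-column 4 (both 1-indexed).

With rows in first-appearance order of sensor, row 4 is sensor=sn030. axis columns in first-appearance order: x, roll, y, z; column 4 is z.
Long rows with sensor=sn030, axis=z: min(17.96, 34.61, 8.88) = 8.88.

8.88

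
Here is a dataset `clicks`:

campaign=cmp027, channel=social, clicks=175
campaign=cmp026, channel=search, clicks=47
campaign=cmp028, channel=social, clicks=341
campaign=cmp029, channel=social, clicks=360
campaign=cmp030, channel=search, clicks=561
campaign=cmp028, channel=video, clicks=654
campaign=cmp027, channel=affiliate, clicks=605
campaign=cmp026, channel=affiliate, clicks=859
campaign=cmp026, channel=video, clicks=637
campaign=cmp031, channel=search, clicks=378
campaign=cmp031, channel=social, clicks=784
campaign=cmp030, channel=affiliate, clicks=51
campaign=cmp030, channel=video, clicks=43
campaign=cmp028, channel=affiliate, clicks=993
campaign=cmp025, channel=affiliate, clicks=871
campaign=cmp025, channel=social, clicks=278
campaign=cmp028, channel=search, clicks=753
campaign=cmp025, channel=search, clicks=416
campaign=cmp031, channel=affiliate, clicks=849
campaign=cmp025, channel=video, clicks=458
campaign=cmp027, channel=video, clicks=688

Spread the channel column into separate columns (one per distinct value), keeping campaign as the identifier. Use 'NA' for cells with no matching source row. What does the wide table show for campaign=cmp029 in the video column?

No long-format row has campaign=cmp029 and channel=video, so the cell is NA.

NA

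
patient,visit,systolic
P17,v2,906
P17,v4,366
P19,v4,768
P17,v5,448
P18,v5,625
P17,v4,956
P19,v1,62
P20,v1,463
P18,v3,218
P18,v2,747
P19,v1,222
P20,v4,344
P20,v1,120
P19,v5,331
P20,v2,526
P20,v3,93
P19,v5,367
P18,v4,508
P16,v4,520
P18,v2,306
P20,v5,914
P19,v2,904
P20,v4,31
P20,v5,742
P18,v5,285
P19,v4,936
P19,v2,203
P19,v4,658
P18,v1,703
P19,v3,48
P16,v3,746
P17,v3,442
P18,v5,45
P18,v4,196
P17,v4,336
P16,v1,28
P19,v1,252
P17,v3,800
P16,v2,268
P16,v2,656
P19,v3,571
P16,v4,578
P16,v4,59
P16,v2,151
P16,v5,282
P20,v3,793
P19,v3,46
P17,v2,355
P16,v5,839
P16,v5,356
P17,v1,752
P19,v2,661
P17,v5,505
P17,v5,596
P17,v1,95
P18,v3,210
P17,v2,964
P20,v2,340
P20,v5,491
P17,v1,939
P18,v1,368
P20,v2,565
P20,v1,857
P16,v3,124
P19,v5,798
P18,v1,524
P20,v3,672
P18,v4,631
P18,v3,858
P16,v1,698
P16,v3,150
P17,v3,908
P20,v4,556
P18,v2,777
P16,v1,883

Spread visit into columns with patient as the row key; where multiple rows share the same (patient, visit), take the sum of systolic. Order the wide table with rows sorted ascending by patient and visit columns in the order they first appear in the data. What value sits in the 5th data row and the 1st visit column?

1431

With rows sorted ascending by patient, row 5 is patient=P20. visit columns in first-appearance order: v2, v4, v5, v1, v3; column 1 is v2.
Long rows with patient=P20, visit=v2: 526 + 340 + 565 = 1431.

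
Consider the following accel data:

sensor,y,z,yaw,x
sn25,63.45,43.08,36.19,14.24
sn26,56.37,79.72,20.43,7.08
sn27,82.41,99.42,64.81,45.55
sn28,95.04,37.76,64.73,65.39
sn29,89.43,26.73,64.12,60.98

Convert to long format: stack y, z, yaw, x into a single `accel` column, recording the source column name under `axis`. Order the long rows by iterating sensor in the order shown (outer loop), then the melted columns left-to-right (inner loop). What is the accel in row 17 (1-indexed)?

20 rows total (5 × 4). Row 17: index ⌊(17-1)/4⌋ = 4 into sensor → sn29; (17-1) mod 4 = 0 into the melted columns → y.
So row 17 is (sn29, y, 89.43); accel = 89.43.

89.43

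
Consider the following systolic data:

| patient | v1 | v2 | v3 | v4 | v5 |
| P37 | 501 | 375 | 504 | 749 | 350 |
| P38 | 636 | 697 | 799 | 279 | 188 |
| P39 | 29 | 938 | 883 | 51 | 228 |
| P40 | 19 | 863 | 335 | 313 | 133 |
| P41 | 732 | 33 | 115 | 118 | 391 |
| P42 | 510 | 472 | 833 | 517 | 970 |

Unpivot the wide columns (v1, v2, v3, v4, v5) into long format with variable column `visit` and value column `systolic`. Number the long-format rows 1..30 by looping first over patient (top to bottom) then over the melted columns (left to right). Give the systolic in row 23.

115

30 rows total (6 × 5). Row 23: index ⌊(23-1)/5⌋ = 4 into patient → P41; (23-1) mod 5 = 2 into the melted columns → v3.
So row 23 is (P41, v3, 115); systolic = 115.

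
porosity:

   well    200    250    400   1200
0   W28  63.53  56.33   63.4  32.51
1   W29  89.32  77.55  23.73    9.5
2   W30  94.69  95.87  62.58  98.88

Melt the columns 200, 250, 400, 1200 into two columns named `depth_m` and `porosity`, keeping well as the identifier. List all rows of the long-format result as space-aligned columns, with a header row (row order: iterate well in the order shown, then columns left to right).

well  depth_m  porosity
W28   200      63.53   
W28   250      56.33   
W28   400      63.4    
W28   1200     32.51   
W29   200      89.32   
W29   250      77.55   
W29   400      23.73   
W29   1200     9.5     
W30   200      94.69   
W30   250      95.87   
W30   400      62.58   
W30   1200     98.88   

Each (well, column) pair becomes one row: 3 × 4 = 12 rows.
For example, (W28, 200) → porosity=63.53.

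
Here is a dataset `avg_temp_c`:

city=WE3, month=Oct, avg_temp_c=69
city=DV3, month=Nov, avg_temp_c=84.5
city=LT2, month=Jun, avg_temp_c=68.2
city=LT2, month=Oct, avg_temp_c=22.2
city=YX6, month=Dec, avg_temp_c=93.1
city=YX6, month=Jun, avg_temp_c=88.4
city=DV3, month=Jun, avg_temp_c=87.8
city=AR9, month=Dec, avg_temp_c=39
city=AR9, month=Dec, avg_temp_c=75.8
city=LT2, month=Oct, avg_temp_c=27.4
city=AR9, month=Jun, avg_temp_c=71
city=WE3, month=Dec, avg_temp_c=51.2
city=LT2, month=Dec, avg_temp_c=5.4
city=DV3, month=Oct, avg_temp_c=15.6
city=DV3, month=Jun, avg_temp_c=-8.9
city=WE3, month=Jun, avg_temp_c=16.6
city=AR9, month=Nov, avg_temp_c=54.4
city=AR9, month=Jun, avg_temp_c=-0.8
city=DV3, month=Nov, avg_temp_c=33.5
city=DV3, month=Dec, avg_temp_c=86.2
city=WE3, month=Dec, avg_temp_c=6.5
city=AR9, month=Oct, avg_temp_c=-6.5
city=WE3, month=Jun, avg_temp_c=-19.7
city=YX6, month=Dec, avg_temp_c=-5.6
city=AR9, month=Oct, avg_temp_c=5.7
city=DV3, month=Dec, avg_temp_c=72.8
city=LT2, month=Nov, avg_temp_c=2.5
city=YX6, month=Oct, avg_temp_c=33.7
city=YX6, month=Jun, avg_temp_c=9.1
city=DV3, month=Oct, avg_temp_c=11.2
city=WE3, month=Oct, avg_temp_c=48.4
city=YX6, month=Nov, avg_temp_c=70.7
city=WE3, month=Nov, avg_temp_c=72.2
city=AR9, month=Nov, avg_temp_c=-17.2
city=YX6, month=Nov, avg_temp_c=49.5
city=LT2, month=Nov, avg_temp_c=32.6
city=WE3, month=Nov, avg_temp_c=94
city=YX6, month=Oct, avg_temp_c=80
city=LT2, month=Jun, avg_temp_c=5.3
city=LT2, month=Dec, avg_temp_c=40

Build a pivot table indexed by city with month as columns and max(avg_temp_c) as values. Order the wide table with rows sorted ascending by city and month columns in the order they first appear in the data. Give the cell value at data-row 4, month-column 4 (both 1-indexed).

51.2

With rows sorted ascending by city, row 4 is city=WE3. month columns in first-appearance order: Oct, Nov, Jun, Dec; column 4 is Dec.
Long rows with city=WE3, month=Dec: max(51.2, 6.5) = 51.2.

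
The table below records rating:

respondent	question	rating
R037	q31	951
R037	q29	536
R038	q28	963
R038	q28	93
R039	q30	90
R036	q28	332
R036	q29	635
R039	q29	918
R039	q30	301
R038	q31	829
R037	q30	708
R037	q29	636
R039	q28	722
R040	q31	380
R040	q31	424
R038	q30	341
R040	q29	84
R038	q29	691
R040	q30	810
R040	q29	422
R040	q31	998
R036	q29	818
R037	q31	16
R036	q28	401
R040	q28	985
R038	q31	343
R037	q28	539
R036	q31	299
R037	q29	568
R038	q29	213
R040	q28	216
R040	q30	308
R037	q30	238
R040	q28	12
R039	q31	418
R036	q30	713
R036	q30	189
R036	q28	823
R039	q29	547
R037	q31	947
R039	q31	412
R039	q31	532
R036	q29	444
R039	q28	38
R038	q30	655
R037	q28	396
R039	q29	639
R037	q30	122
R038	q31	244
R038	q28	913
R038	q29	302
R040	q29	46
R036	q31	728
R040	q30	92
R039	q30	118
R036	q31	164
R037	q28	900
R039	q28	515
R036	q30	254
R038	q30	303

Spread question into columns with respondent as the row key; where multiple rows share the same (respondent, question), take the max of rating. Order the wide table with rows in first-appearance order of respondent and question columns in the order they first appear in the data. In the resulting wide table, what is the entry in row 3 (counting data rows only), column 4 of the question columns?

With rows in first-appearance order of respondent, row 3 is respondent=R039. question columns in first-appearance order: q31, q29, q28, q30; column 4 is q30.
Long rows with respondent=R039, question=q30: max(90, 301, 118) = 301.

301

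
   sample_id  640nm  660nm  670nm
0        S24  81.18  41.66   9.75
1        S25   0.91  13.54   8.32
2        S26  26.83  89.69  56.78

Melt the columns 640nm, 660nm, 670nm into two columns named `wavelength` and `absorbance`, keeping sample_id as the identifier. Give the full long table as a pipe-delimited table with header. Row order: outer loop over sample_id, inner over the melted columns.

Each (sample_id, column) pair becomes one row: 3 × 3 = 9 rows.
For example, (S24, 640nm) → absorbance=81.18.

| sample_id | wavelength | absorbance |
| S24 | 640nm | 81.18 |
| S24 | 660nm | 41.66 |
| S24 | 670nm | 9.75 |
| S25 | 640nm | 0.91 |
| S25 | 660nm | 13.54 |
| S25 | 670nm | 8.32 |
| S26 | 640nm | 26.83 |
| S26 | 660nm | 89.69 |
| S26 | 670nm | 56.78 |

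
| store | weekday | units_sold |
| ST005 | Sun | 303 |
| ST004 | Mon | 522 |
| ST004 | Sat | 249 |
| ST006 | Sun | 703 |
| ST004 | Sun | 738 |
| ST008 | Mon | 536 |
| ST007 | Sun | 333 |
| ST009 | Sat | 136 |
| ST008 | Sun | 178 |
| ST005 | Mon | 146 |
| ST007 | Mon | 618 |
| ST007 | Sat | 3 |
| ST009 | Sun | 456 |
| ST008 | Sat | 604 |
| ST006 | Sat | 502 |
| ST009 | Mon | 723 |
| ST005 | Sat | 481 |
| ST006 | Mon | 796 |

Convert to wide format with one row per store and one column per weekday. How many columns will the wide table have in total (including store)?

4

1 column for store plus 3 distinct weekday values → 4 columns.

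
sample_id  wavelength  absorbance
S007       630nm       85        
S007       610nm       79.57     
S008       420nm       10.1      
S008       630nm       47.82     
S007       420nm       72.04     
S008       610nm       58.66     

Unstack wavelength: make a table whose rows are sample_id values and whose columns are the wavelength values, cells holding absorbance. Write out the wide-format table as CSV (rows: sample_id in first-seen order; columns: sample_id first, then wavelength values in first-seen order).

Columns: sample_id plus the 3 distinct wavelength values (630nm, 610nm, 420nm).
For example, row S007 column 630nm takes absorbance=85 from the long row (S007, 630nm).

sample_id,630nm,610nm,420nm
S007,85,79.57,72.04
S008,47.82,58.66,10.1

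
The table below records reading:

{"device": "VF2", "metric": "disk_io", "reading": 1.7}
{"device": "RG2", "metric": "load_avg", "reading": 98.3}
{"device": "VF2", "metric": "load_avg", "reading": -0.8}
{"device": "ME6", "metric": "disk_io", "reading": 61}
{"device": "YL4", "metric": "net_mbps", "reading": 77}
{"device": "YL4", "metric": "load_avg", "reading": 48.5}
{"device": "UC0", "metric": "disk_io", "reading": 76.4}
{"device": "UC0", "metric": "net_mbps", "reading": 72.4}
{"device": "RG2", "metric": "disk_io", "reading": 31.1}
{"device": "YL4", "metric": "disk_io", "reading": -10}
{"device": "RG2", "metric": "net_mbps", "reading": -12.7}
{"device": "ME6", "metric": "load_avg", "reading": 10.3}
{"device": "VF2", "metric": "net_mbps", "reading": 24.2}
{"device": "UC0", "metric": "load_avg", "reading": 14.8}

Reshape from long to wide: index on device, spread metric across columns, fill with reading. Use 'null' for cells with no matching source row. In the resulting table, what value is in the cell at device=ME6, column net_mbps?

null

No long-format row has device=ME6 and metric=net_mbps, so the cell is null.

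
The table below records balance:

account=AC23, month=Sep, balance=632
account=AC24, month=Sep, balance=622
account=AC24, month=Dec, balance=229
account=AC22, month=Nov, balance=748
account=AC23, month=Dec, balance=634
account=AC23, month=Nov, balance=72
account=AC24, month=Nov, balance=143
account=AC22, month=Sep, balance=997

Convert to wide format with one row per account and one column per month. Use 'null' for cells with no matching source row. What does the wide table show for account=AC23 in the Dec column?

The long row with account=AC23, month=Dec has balance=634.

634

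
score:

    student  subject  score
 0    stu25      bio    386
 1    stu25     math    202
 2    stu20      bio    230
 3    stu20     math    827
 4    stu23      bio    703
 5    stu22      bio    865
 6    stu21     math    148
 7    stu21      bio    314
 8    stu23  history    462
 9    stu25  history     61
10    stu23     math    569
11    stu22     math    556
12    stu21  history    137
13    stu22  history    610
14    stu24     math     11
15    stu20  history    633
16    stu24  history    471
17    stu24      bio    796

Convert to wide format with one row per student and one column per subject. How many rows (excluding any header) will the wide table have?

6

6 distinct student values → 6 rows.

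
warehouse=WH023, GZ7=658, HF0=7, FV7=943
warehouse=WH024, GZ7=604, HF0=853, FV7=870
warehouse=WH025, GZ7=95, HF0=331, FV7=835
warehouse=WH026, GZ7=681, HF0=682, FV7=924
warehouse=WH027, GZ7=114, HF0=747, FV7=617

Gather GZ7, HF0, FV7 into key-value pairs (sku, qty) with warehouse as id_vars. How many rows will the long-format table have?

15

5 warehouse values × 3 melted columns = 15 rows.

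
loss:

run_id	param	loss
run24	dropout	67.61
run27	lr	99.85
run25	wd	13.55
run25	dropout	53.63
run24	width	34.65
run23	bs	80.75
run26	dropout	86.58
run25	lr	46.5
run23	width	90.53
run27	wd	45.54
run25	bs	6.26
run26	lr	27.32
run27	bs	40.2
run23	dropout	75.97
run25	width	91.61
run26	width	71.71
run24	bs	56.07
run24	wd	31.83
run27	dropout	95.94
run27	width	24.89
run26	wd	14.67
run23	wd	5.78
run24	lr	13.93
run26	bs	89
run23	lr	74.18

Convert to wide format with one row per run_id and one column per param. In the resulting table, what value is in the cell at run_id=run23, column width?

90.53

Wide layout: rows indexed by run_id, columns are the 5 distinct param values (dropout, lr, wd, width, bs).
Cell (run_id=run23, param=width) draws from the long row where run_id=run23 and param=width, which has loss=90.53.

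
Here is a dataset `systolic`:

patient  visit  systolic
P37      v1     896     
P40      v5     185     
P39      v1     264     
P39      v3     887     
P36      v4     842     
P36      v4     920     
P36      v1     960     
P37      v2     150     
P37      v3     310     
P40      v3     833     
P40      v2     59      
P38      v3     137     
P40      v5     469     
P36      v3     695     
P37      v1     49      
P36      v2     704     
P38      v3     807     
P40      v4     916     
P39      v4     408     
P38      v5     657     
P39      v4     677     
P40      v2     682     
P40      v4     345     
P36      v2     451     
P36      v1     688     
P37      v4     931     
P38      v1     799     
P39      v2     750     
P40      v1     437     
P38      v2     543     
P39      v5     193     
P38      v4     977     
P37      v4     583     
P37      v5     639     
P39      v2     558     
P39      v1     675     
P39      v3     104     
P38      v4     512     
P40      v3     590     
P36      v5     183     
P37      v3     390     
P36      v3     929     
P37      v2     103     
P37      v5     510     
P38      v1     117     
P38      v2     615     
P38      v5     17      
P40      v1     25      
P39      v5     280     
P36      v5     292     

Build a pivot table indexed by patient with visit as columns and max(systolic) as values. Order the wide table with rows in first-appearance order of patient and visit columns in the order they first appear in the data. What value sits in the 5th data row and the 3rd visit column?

With rows in first-appearance order of patient, row 5 is patient=P38. visit columns in first-appearance order: v1, v5, v3, v4, v2; column 3 is v3.
Long rows with patient=P38, visit=v3: max(137, 807) = 807.

807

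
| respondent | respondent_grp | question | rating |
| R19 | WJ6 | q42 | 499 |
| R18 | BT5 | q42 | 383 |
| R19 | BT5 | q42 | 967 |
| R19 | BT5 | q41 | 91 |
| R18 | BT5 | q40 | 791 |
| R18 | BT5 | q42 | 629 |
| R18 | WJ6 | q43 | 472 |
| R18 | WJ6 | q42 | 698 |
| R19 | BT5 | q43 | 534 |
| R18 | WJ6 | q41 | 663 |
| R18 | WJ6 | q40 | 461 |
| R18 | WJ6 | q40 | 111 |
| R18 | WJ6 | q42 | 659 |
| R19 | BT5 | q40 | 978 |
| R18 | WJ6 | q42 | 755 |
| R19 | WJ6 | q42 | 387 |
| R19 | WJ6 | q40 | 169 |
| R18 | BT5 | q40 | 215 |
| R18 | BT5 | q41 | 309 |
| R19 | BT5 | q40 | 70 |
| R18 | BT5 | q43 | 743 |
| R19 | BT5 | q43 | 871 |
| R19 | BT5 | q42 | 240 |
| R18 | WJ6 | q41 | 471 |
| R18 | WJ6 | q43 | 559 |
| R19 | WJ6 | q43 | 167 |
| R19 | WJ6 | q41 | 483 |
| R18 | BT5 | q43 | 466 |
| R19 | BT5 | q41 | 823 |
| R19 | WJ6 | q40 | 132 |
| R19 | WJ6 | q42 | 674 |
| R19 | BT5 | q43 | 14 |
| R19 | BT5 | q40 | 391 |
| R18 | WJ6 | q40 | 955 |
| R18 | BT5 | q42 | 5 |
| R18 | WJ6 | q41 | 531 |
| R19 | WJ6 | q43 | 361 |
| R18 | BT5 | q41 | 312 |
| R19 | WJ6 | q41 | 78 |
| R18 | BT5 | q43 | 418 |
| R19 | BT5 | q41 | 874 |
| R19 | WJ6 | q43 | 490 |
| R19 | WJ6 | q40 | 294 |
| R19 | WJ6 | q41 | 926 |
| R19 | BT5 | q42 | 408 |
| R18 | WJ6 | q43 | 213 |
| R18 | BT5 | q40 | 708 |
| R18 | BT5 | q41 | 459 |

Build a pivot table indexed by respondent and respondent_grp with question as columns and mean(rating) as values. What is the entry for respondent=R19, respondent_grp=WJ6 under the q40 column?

198.33

Rows with respondent=R19, respondent_grp=WJ6 and question=q40: rating values are 169, 132, 294.
(169 + 132 + 294) / 3 = 198.33.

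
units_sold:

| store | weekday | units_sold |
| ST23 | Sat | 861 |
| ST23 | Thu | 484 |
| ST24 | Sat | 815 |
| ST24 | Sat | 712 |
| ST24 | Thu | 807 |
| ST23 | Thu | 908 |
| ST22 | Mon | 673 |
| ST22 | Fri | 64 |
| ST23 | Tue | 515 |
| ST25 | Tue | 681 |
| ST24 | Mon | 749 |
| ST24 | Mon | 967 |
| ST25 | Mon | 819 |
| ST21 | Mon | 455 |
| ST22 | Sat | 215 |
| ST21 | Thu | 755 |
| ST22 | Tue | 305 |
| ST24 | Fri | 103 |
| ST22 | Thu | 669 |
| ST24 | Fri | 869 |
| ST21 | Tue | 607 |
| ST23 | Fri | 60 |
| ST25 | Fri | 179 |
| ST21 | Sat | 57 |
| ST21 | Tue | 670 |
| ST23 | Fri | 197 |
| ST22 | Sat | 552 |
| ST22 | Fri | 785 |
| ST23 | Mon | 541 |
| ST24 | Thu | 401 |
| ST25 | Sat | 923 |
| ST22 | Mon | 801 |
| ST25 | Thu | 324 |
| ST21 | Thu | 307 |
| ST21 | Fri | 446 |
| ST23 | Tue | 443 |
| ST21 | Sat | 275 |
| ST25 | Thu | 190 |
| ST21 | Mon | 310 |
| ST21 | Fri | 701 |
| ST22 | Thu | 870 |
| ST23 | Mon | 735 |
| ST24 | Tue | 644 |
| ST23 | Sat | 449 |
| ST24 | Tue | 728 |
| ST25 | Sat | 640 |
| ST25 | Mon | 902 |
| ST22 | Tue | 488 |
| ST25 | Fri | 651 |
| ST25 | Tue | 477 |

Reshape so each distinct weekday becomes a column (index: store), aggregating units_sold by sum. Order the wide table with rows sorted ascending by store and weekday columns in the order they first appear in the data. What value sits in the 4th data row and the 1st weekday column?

With rows sorted ascending by store, row 4 is store=ST24. weekday columns in first-appearance order: Sat, Thu, Mon, Fri, Tue; column 1 is Sat.
Long rows with store=ST24, weekday=Sat: 815 + 712 = 1527.

1527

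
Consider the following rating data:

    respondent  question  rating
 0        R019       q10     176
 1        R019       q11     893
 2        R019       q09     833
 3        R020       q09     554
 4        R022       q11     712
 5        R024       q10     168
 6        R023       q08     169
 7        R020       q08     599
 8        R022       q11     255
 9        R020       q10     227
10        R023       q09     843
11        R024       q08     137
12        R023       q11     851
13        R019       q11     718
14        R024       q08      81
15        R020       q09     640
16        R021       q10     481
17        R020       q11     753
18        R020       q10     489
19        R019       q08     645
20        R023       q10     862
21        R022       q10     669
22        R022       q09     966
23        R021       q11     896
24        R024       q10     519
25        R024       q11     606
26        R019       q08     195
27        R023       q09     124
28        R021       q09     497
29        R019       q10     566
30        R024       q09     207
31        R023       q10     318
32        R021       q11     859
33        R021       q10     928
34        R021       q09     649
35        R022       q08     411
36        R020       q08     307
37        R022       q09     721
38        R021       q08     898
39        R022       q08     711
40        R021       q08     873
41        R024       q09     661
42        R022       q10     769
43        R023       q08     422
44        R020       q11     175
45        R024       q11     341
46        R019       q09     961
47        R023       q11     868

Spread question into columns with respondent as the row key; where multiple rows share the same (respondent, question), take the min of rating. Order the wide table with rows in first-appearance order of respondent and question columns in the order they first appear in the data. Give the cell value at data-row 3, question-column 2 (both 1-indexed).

With rows in first-appearance order of respondent, row 3 is respondent=R022. question columns in first-appearance order: q10, q11, q09, q08; column 2 is q11.
Long rows with respondent=R022, question=q11: min(712, 255) = 255.

255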